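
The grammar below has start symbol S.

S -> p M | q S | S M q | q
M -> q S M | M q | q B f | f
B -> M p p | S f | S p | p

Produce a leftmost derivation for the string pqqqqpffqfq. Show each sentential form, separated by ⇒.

S ⇒ SMq ⇒ SMqMq ⇒ pMMqMq ⇒ pqBfMqMq ⇒ pqSpfMqMq ⇒ pqqSpfMqMq ⇒ pqqqSpfMqMq ⇒ pqqqqpfMqMq ⇒ pqqqqpffqMq ⇒ pqqqqpffqfq

S ⇒ SMq   [S -> S M q]
SMq ⇒ SMqMq   [S -> S M q]
SMqMq ⇒ pMMqMq   [S -> p M]
pMMqMq ⇒ pqBfMqMq   [M -> q B f]
pqBfMqMq ⇒ pqSpfMqMq   [B -> S p]
pqSpfMqMq ⇒ pqqSpfMqMq   [S -> q S]
pqqSpfMqMq ⇒ pqqqSpfMqMq   [S -> q S]
pqqqSpfMqMq ⇒ pqqqqpfMqMq   [S -> q]
pqqqqpfMqMq ⇒ pqqqqpffqMq   [M -> f]
pqqqqpffqMq ⇒ pqqqqpffqfq   [M -> f]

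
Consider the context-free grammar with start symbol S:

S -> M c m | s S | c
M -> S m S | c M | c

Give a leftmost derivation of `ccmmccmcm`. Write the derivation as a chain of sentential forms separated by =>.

S => Mcm   [S -> M c m]
Mcm => SmScm   [M -> S m S]
SmScm => McmmScm   [S -> M c m]
McmmScm => ccmmScm   [M -> c]
ccmmScm => ccmmMcmcm   [S -> M c m]
ccmmMcmcm => ccmmccmcm   [M -> c]

S => Mcm => SmScm => McmmScm => ccmmScm => ccmmMcmcm => ccmmccmcm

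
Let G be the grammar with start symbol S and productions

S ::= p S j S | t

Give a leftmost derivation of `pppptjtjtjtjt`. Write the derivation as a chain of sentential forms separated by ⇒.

S ⇒ pSjS ⇒ ppSjSjS ⇒ pppSjSjSjS ⇒ ppppSjSjSjSjS ⇒ pppptjSjSjSjS ⇒ pppptjtjSjSjS ⇒ pppptjtjtjSjS ⇒ pppptjtjtjtjS ⇒ pppptjtjtjtjt

S ⇒ pSjS   [S ::= p S j S]
pSjS ⇒ ppSjSjS   [S ::= p S j S]
ppSjSjS ⇒ pppSjSjSjS   [S ::= p S j S]
pppSjSjSjS ⇒ ppppSjSjSjSjS   [S ::= p S j S]
ppppSjSjSjSjS ⇒ pppptjSjSjSjS   [S ::= t]
pppptjSjSjSjS ⇒ pppptjtjSjSjS   [S ::= t]
pppptjtjSjSjS ⇒ pppptjtjtjSjS   [S ::= t]
pppptjtjtjSjS ⇒ pppptjtjtjtjS   [S ::= t]
pppptjtjtjtjS ⇒ pppptjtjtjtjt   [S ::= t]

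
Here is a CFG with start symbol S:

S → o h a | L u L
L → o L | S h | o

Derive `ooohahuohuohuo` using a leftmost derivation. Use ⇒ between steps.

S ⇒ LuL ⇒ oLuL ⇒ ooLuL ⇒ ooShuL ⇒ ooLuLhuL ⇒ ooShuLhuL ⇒ ooLuLhuLhuL ⇒ ooShuLhuLhuL ⇒ ooohahuLhuLhuL ⇒ ooohahuohuLhuL ⇒ ooohahuohuohuL ⇒ ooohahuohuohuo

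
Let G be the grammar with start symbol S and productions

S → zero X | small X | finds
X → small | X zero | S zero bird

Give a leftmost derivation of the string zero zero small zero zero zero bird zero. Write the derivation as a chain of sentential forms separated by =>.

S => zero X   [S → zero X]
zero X => zero X zero   [X → X zero]
zero X zero => zero S zero bird zero   [X → S zero bird]
zero S zero bird zero => zero zero X zero bird zero   [S → zero X]
zero zero X zero bird zero => zero zero X zero zero bird zero   [X → X zero]
zero zero X zero zero bird zero => zero zero X zero zero zero bird zero   [X → X zero]
zero zero X zero zero zero bird zero => zero zero small zero zero zero bird zero   [X → small]

S => zero X => zero X zero => zero S zero bird zero => zero zero X zero bird zero => zero zero X zero zero bird zero => zero zero X zero zero zero bird zero => zero zero small zero zero zero bird zero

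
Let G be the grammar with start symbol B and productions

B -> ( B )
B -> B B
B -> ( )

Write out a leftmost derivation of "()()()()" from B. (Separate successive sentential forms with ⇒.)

B⇒BB⇒BBB⇒()BB⇒()BBB⇒()()BB⇒()()()B⇒()()()()

B ⇒ BB   [B -> B B]
BB ⇒ BBB   [B -> B B]
BBB ⇒ ()BB   [B -> ( )]
()BB ⇒ ()BBB   [B -> B B]
()BBB ⇒ ()()BB   [B -> ( )]
()()BB ⇒ ()()()B   [B -> ( )]
()()()B ⇒ ()()()()   [B -> ( )]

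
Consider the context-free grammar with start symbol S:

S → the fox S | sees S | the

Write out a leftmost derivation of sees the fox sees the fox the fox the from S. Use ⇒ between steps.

S ⇒ sees S   [S → sees S]
sees S ⇒ sees the fox S   [S → the fox S]
sees the fox S ⇒ sees the fox sees S   [S → sees S]
sees the fox sees S ⇒ sees the fox sees the fox S   [S → the fox S]
sees the fox sees the fox S ⇒ sees the fox sees the fox the fox S   [S → the fox S]
sees the fox sees the fox the fox S ⇒ sees the fox sees the fox the fox the   [S → the]

S ⇒ sees S ⇒ sees the fox S ⇒ sees the fox sees S ⇒ sees the fox sees the fox S ⇒ sees the fox sees the fox the fox S ⇒ sees the fox sees the fox the fox the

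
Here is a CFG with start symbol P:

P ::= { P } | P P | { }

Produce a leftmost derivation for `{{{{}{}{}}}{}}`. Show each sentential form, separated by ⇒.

P⇒{P}⇒{PP}⇒{{P}P}⇒{{{P}}P}⇒{{{PP}}P}⇒{{{PPP}}P}⇒{{{{}PP}}P}⇒{{{{}{}P}}P}⇒{{{{}{}{}}}P}⇒{{{{}{}{}}}{}}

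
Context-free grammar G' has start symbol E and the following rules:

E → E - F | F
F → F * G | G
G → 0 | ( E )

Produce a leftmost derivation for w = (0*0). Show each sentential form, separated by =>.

E => F   [E → F]
F => G   [F → G]
G => (E)   [G → ( E )]
(E) => (F)   [E → F]
(F) => (F*G)   [F → F * G]
(F*G) => (G*G)   [F → G]
(G*G) => (0*G)   [G → 0]
(0*G) => (0*0)   [G → 0]

E => F => G => (E) => (F) => (F*G) => (G*G) => (0*G) => (0*0)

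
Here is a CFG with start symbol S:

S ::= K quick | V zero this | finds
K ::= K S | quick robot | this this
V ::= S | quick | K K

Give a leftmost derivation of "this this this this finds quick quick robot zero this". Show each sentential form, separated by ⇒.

S ⇒ V zero this   [S ::= V zero this]
V zero this ⇒ K K zero this   [V ::= K K]
K K zero this ⇒ K S K zero this   [K ::= K S]
K S K zero this ⇒ this this S K zero this   [K ::= this this]
this this S K zero this ⇒ this this K quick K zero this   [S ::= K quick]
this this K quick K zero this ⇒ this this K S quick K zero this   [K ::= K S]
this this K S quick K zero this ⇒ this this this this S quick K zero this   [K ::= this this]
this this this this S quick K zero this ⇒ this this this this finds quick K zero this   [S ::= finds]
this this this this finds quick K zero this ⇒ this this this this finds quick quick robot zero this   [K ::= quick robot]

S ⇒ V zero this ⇒ K K zero this ⇒ K S K zero this ⇒ this this S K zero this ⇒ this this K quick K zero this ⇒ this this K S quick K zero this ⇒ this this this this S quick K zero this ⇒ this this this this finds quick K zero this ⇒ this this this this finds quick quick robot zero this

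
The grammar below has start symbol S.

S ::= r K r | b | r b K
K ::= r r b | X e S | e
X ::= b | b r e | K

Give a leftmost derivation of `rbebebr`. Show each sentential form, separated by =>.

S => rKr => rXeSr => rKeSr => rXeSeSr => rbeSeSr => rbebeSr => rbebebr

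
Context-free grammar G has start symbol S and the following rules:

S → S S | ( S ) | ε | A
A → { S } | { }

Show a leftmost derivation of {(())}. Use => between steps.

S=>SS=>AS=>{S}S=>{(S)}S=>{((S))}S=>{(())}S=>{(())}

S => SS   [S → S S]
SS => AS   [S → A]
AS => {S}S   [A → { S }]
{S}S => {(S)}S   [S → ( S )]
{(S)}S => {((S))}S   [S → ( S )]
{((S))}S => {(())}S   [S → ε]
{(())}S => {(())}   [S → ε]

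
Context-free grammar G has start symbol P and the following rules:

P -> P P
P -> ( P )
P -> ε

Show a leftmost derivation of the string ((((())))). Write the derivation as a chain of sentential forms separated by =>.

P => (P)   [P -> ( P )]
(P) => ((P))   [P -> ( P )]
((P)) => (((P)))   [P -> ( P )]
(((P))) => ((((P))))   [P -> ( P )]
((((P)))) => ((((PP))))   [P -> P P]
((((PP)))) => ((((PPP))))   [P -> P P]
((((PPP)))) => ((((PPPP))))   [P -> P P]
((((PPPP)))) => (((((P)PPP))))   [P -> ( P )]
(((((P)PPP)))) => ((((()PPP))))   [P -> ε]
((((()PPP)))) => ((((()PP))))   [P -> ε]
((((()PP)))) => ((((()P))))   [P -> ε]
((((()P)))) => ((((()))))   [P -> ε]

P => (P) => ((P)) => (((P))) => ((((P)))) => ((((PP)))) => ((((PPP)))) => ((((PPPP)))) => (((((P)PPP)))) => ((((()PPP)))) => ((((()PP)))) => ((((()P)))) => ((((()))))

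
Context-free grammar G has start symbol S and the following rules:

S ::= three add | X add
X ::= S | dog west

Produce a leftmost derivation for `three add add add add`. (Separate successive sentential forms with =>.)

S => X add => S add => X add add => S add add => X add add add => S add add add => three add add add add

S => X add   [S ::= X add]
X add => S add   [X ::= S]
S add => X add add   [S ::= X add]
X add add => S add add   [X ::= S]
S add add => X add add add   [S ::= X add]
X add add add => S add add add   [X ::= S]
S add add add => three add add add add   [S ::= three add]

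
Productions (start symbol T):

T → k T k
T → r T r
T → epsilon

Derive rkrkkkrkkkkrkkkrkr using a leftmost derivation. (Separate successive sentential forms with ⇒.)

T⇒rTr⇒rkTkr⇒rkrTrkr⇒rkrkTkrkr⇒rkrkkTkkrkr⇒rkrkkkTkkkrkr⇒rkrkkkrTrkkkrkr⇒rkrkkkrkTkrkkkrkr⇒rkrkkkrkkTkkrkkkrkr⇒rkrkkkrkkkkrkkkrkr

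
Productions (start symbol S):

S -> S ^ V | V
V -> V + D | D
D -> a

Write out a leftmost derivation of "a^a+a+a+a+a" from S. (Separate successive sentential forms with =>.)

S => S^V => V^V => D^V => a^V => a^V+D => a^V+D+D => a^V+D+D+D => a^V+D+D+D+D => a^D+D+D+D+D => a^a+D+D+D+D => a^a+a+D+D+D => a^a+a+a+D+D => a^a+a+a+a+D => a^a+a+a+a+a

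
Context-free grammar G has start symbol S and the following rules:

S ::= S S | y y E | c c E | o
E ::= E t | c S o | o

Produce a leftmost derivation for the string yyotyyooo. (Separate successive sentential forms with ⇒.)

S ⇒ SS ⇒ yyES ⇒ yyEtS ⇒ yyotS ⇒ yyotSS ⇒ yyotSSS ⇒ yyotyyESS ⇒ yyotyyoSS ⇒ yyotyyooS ⇒ yyotyyooo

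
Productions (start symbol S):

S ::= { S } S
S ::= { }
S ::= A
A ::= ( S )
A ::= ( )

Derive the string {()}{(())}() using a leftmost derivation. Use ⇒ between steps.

S ⇒ {S}S   [S ::= { S } S]
{S}S ⇒ {A}S   [S ::= A]
{A}S ⇒ {()}S   [A ::= ( )]
{()}S ⇒ {()}{S}S   [S ::= { S } S]
{()}{S}S ⇒ {()}{A}S   [S ::= A]
{()}{A}S ⇒ {()}{(S)}S   [A ::= ( S )]
{()}{(S)}S ⇒ {()}{(A)}S   [S ::= A]
{()}{(A)}S ⇒ {()}{(())}S   [A ::= ( )]
{()}{(())}S ⇒ {()}{(())}A   [S ::= A]
{()}{(())}A ⇒ {()}{(())}()   [A ::= ( )]

S ⇒ {S}S ⇒ {A}S ⇒ {()}S ⇒ {()}{S}S ⇒ {()}{A}S ⇒ {()}{(S)}S ⇒ {()}{(A)}S ⇒ {()}{(())}S ⇒ {()}{(())}A ⇒ {()}{(())}()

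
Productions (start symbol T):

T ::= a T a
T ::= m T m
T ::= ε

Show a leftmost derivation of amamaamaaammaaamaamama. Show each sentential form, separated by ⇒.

T ⇒ aTa ⇒ amTma ⇒ amaTama ⇒ amamTmama ⇒ amamaTamama ⇒ amamaaTaamama ⇒ amamaamTmaamama ⇒ amamaamaTamaamama ⇒ amamaamaaTaamaamama ⇒ amamaamaaaTaaamaamama ⇒ amamaamaaamTmaaamaamama ⇒ amamaamaaammaaamaamama

T ⇒ aTa   [T ::= a T a]
aTa ⇒ amTma   [T ::= m T m]
amTma ⇒ amaTama   [T ::= a T a]
amaTama ⇒ amamTmama   [T ::= m T m]
amamTmama ⇒ amamaTamama   [T ::= a T a]
amamaTamama ⇒ amamaaTaamama   [T ::= a T a]
amamaaTaamama ⇒ amamaamTmaamama   [T ::= m T m]
amamaamTmaamama ⇒ amamaamaTamaamama   [T ::= a T a]
amamaamaTamaamama ⇒ amamaamaaTaamaamama   [T ::= a T a]
amamaamaaTaamaamama ⇒ amamaamaaaTaaamaamama   [T ::= a T a]
amamaamaaaTaaamaamama ⇒ amamaamaaamTmaaamaamama   [T ::= m T m]
amamaamaaamTmaaamaamama ⇒ amamaamaaammaaamaamama   [T ::= ε]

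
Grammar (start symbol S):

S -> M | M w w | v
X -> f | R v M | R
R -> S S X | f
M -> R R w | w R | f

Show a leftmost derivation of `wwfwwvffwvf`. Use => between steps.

S => M   [S -> M]
M => wR   [M -> w R]
wR => wSSX   [R -> S S X]
wSSX => wMSX   [S -> M]
wMSX => wRRwSX   [M -> R R w]
wRRwSX => wSSXRwSX   [R -> S S X]
wSSXRwSX => wMwwSXRwSX   [S -> M w w]
wMwwSXRwSX => wwRwwSXRwSX   [M -> w R]
wwRwwSXRwSX => wwfwwSXRwSX   [R -> f]
wwfwwSXRwSX => wwfwwvXRwSX   [S -> v]
wwfwwvXRwSX => wwfwwvfRwSX   [X -> f]
wwfwwvfRwSX => wwfwwvffwSX   [R -> f]
wwfwwvffwSX => wwfwwvffwvX   [S -> v]
wwfwwvffwvX => wwfwwvffwvf   [X -> f]

S=>M=>wR=>wSSX=>wMSX=>wRRwSX=>wSSXRwSX=>wMwwSXRwSX=>wwRwwSXRwSX=>wwfwwSXRwSX=>wwfwwvXRwSX=>wwfwwvfRwSX=>wwfwwvffwSX=>wwfwwvffwvX=>wwfwwvffwvf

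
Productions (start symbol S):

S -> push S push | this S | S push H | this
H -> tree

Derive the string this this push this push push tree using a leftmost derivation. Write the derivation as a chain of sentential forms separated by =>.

S => this S   [S -> this S]
this S => this this S   [S -> this S]
this this S => this this S push H   [S -> S push H]
this this S push H => this this push S push push H   [S -> push S push]
this this push S push push H => this this push this push push H   [S -> this]
this this push this push push H => this this push this push push tree   [H -> tree]

S => this S => this this S => this this S push H => this this push S push push H => this this push this push push H => this this push this push push tree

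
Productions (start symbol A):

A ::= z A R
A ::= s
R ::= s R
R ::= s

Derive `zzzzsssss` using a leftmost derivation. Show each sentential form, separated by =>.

A => zAR => zzARR => zzzARRR => zzzzARRRR => zzzzsRRRR => zzzzssRRR => zzzzsssRR => zzzzssssR => zzzzsssss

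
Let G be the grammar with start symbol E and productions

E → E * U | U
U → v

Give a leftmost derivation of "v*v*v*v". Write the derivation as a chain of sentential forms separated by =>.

E=>E*U=>E*U*U=>E*U*U*U=>U*U*U*U=>v*U*U*U=>v*v*U*U=>v*v*v*U=>v*v*v*v

E => E*U   [E → E * U]
E*U => E*U*U   [E → E * U]
E*U*U => E*U*U*U   [E → E * U]
E*U*U*U => U*U*U*U   [E → U]
U*U*U*U => v*U*U*U   [U → v]
v*U*U*U => v*v*U*U   [U → v]
v*v*U*U => v*v*v*U   [U → v]
v*v*v*U => v*v*v*v   [U → v]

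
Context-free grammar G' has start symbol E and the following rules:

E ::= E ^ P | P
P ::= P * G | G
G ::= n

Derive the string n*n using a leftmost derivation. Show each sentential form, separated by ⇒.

E ⇒ P   [E ::= P]
P ⇒ P*G   [P ::= P * G]
P*G ⇒ G*G   [P ::= G]
G*G ⇒ n*G   [G ::= n]
n*G ⇒ n*n   [G ::= n]

E⇒P⇒P*G⇒G*G⇒n*G⇒n*n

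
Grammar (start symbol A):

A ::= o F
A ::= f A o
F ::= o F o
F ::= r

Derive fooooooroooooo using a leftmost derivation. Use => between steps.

A=>fAo=>foFo=>fooFoo=>foooFooo=>fooooFoooo=>foooooFooooo=>fooooooFoooooo=>fooooooroooooo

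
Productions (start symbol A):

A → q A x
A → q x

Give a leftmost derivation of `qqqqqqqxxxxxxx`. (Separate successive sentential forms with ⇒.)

A ⇒ qAx   [A → q A x]
qAx ⇒ qqAxx   [A → q A x]
qqAxx ⇒ qqqAxxx   [A → q A x]
qqqAxxx ⇒ qqqqAxxxx   [A → q A x]
qqqqAxxxx ⇒ qqqqqAxxxxx   [A → q A x]
qqqqqAxxxxx ⇒ qqqqqqAxxxxxx   [A → q A x]
qqqqqqAxxxxxx ⇒ qqqqqqqxxxxxxx   [A → q x]

A ⇒ qAx ⇒ qqAxx ⇒ qqqAxxx ⇒ qqqqAxxxx ⇒ qqqqqAxxxxx ⇒ qqqqqqAxxxxxx ⇒ qqqqqqqxxxxxxx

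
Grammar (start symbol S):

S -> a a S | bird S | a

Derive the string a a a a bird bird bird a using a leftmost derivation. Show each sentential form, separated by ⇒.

S ⇒ a a S ⇒ a a a a S ⇒ a a a a bird S ⇒ a a a a bird bird S ⇒ a a a a bird bird bird S ⇒ a a a a bird bird bird a

S ⇒ a a S   [S -> a a S]
a a S ⇒ a a a a S   [S -> a a S]
a a a a S ⇒ a a a a bird S   [S -> bird S]
a a a a bird S ⇒ a a a a bird bird S   [S -> bird S]
a a a a bird bird S ⇒ a a a a bird bird bird S   [S -> bird S]
a a a a bird bird bird S ⇒ a a a a bird bird bird a   [S -> a]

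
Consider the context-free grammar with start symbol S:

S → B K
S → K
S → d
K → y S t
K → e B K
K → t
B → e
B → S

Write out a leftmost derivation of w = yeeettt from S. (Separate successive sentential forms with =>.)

S=>K=>ySt=>yBKt=>yeKt=>yeeBKt=>yeeSKt=>yeeBKKt=>yeeeKKt=>yeeetKt=>yeeettt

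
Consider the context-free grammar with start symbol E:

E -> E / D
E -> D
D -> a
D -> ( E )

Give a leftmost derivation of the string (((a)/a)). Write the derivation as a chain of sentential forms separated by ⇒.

E ⇒ D ⇒ (E) ⇒ (D) ⇒ ((E)) ⇒ ((E/D)) ⇒ ((D/D)) ⇒ (((E)/D)) ⇒ (((D)/D)) ⇒ (((a)/D)) ⇒ (((a)/a))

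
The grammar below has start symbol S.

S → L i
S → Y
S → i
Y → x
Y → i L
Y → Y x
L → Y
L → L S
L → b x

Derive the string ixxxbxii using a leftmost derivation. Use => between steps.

S => Li   [S → L i]
Li => LSi   [L → L S]
LSi => LSSi   [L → L S]
LSSi => YSSi   [L → Y]
YSSi => YxSSi   [Y → Y x]
YxSSi => iLxSSi   [Y → i L]
iLxSSi => iYxSSi   [L → Y]
iYxSSi => ixxSSi   [Y → x]
ixxSSi => ixxYSi   [S → Y]
ixxYSi => ixxxSi   [Y → x]
ixxxSi => ixxxLii   [S → L i]
ixxxLii => ixxxbxii   [L → b x]

S=>Li=>LSi=>LSSi=>YSSi=>YxSSi=>iLxSSi=>iYxSSi=>ixxSSi=>ixxYSi=>ixxxSi=>ixxxLii=>ixxxbxii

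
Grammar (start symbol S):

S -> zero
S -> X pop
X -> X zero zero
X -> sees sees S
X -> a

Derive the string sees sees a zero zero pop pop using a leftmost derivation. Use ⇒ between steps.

S ⇒ X pop   [S -> X pop]
X pop ⇒ sees sees S pop   [X -> sees sees S]
sees sees S pop ⇒ sees sees X pop pop   [S -> X pop]
sees sees X pop pop ⇒ sees sees X zero zero pop pop   [X -> X zero zero]
sees sees X zero zero pop pop ⇒ sees sees a zero zero pop pop   [X -> a]

S ⇒ X pop ⇒ sees sees S pop ⇒ sees sees X pop pop ⇒ sees sees X zero zero pop pop ⇒ sees sees a zero zero pop pop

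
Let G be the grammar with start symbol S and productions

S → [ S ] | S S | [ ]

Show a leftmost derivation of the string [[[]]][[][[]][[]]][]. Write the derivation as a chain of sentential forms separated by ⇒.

S⇒SS⇒SSS⇒[S]SS⇒[[S]]SS⇒[[[]]]SS⇒[[[]]][S]S⇒[[[]]][SS]S⇒[[[]]][SSS]S⇒[[[]]][[]SS]S⇒[[[]]][[][S]S]S⇒[[[]]][[][[]]S]S⇒[[[]]][[][[]][S]]S⇒[[[]]][[][[]][[]]]S⇒[[[]]][[][[]][[]]][]

S ⇒ SS   [S → S S]
SS ⇒ SSS   [S → S S]
SSS ⇒ [S]SS   [S → [ S ]]
[S]SS ⇒ [[S]]SS   [S → [ S ]]
[[S]]SS ⇒ [[[]]]SS   [S → [ ]]
[[[]]]SS ⇒ [[[]]][S]S   [S → [ S ]]
[[[]]][S]S ⇒ [[[]]][SS]S   [S → S S]
[[[]]][SS]S ⇒ [[[]]][SSS]S   [S → S S]
[[[]]][SSS]S ⇒ [[[]]][[]SS]S   [S → [ ]]
[[[]]][[]SS]S ⇒ [[[]]][[][S]S]S   [S → [ S ]]
[[[]]][[][S]S]S ⇒ [[[]]][[][[]]S]S   [S → [ ]]
[[[]]][[][[]]S]S ⇒ [[[]]][[][[]][S]]S   [S → [ S ]]
[[[]]][[][[]][S]]S ⇒ [[[]]][[][[]][[]]]S   [S → [ ]]
[[[]]][[][[]][[]]]S ⇒ [[[]]][[][[]][[]]][]   [S → [ ]]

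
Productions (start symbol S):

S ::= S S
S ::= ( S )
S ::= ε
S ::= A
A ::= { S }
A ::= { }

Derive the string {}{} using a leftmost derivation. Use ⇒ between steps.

S ⇒ SS ⇒ AS ⇒ {S}S ⇒ {}S ⇒ {}SS ⇒ {}AS ⇒ {}{S}S ⇒ {}{}S ⇒ {}{}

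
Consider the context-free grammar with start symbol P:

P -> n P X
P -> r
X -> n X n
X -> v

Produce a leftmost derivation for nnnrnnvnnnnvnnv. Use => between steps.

P => nPX   [P -> n P X]
nPX => nnPXX   [P -> n P X]
nnPXX => nnnPXXX   [P -> n P X]
nnnPXXX => nnnrXXX   [P -> r]
nnnrXXX => nnnrnXnXX   [X -> n X n]
nnnrnXnXX => nnnrnnXnnXX   [X -> n X n]
nnnrnnXnnXX => nnnrnnvnnXX   [X -> v]
nnnrnnvnnXX => nnnrnnvnnnXnX   [X -> n X n]
nnnrnnvnnnXnX => nnnrnnvnnnnXnnX   [X -> n X n]
nnnrnnvnnnnXnnX => nnnrnnvnnnnvnnX   [X -> v]
nnnrnnvnnnnvnnX => nnnrnnvnnnnvnnv   [X -> v]

P => nPX => nnPXX => nnnPXXX => nnnrXXX => nnnrnXnXX => nnnrnnXnnXX => nnnrnnvnnXX => nnnrnnvnnnXnX => nnnrnnvnnnnXnnX => nnnrnnvnnnnvnnX => nnnrnnvnnnnvnnv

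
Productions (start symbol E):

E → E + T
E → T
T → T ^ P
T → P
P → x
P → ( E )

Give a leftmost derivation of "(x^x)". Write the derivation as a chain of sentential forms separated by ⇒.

E ⇒ T ⇒ P ⇒ (E) ⇒ (T) ⇒ (T^P) ⇒ (P^P) ⇒ (x^P) ⇒ (x^x)

E ⇒ T   [E → T]
T ⇒ P   [T → P]
P ⇒ (E)   [P → ( E )]
(E) ⇒ (T)   [E → T]
(T) ⇒ (T^P)   [T → T ^ P]
(T^P) ⇒ (P^P)   [T → P]
(P^P) ⇒ (x^P)   [P → x]
(x^P) ⇒ (x^x)   [P → x]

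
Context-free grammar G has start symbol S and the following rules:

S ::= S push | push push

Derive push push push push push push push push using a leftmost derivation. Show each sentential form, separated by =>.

S => S push   [S ::= S push]
S push => S push push   [S ::= S push]
S push push => S push push push   [S ::= S push]
S push push push => S push push push push   [S ::= S push]
S push push push push => S push push push push push   [S ::= S push]
S push push push push push => S push push push push push push   [S ::= S push]
S push push push push push push => push push push push push push push push   [S ::= push push]

S => S push => S push push => S push push push => S push push push push => S push push push push push => S push push push push push push => push push push push push push push push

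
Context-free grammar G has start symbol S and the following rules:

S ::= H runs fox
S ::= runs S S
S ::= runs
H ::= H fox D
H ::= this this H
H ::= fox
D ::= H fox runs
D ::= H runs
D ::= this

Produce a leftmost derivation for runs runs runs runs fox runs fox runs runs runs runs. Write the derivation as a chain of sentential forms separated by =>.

S => runs S S => runs runs S S S => runs runs runs S S S S => runs runs runs runs S S S S S => runs runs runs runs H runs fox S S S S => runs runs runs runs fox runs fox S S S S => runs runs runs runs fox runs fox runs S S S => runs runs runs runs fox runs fox runs runs S S => runs runs runs runs fox runs fox runs runs runs S => runs runs runs runs fox runs fox runs runs runs runs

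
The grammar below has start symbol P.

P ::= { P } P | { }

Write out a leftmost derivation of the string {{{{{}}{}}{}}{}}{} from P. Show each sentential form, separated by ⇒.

P ⇒ {P}P ⇒ {{P}P}P ⇒ {{{P}P}P}P ⇒ {{{{P}P}P}P}P ⇒ {{{{{}}P}P}P}P ⇒ {{{{{}}{}}P}P}P ⇒ {{{{{}}{}}{}}P}P ⇒ {{{{{}}{}}{}}{}}P ⇒ {{{{{}}{}}{}}{}}{}

P ⇒ {P}P   [P ::= { P } P]
{P}P ⇒ {{P}P}P   [P ::= { P } P]
{{P}P}P ⇒ {{{P}P}P}P   [P ::= { P } P]
{{{P}P}P}P ⇒ {{{{P}P}P}P}P   [P ::= { P } P]
{{{{P}P}P}P}P ⇒ {{{{{}}P}P}P}P   [P ::= { }]
{{{{{}}P}P}P}P ⇒ {{{{{}}{}}P}P}P   [P ::= { }]
{{{{{}}{}}P}P}P ⇒ {{{{{}}{}}{}}P}P   [P ::= { }]
{{{{{}}{}}{}}P}P ⇒ {{{{{}}{}}{}}{}}P   [P ::= { }]
{{{{{}}{}}{}}{}}P ⇒ {{{{{}}{}}{}}{}}{}   [P ::= { }]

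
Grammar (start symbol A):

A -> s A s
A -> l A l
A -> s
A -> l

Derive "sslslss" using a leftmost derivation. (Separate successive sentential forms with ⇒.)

A⇒sAs⇒ssAss⇒sslAlss⇒sslslss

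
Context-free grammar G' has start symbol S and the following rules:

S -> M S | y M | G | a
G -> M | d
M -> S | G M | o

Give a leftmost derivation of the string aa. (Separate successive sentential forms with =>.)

S=>MS=>SS=>aS=>aa

S => MS   [S -> M S]
MS => SS   [M -> S]
SS => aS   [S -> a]
aS => aa   [S -> a]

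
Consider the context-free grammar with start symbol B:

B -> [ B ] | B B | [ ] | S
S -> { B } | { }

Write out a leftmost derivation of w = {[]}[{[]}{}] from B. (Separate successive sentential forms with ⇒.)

B ⇒ BB ⇒ SB ⇒ {B}B ⇒ {[]}B ⇒ {[]}[B] ⇒ {[]}[BB] ⇒ {[]}[SB] ⇒ {[]}[{B}B] ⇒ {[]}[{[]}B] ⇒ {[]}[{[]}S] ⇒ {[]}[{[]}{}]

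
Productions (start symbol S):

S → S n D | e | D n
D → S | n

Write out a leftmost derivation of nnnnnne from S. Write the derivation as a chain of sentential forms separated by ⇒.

S ⇒ SnD ⇒ DnnD ⇒ nnnD ⇒ nnnS ⇒ nnnSnD ⇒ nnnDnnD ⇒ nnnnnnD ⇒ nnnnnnS ⇒ nnnnnne

S ⇒ SnD   [S → S n D]
SnD ⇒ DnnD   [S → D n]
DnnD ⇒ nnnD   [D → n]
nnnD ⇒ nnnS   [D → S]
nnnS ⇒ nnnSnD   [S → S n D]
nnnSnD ⇒ nnnDnnD   [S → D n]
nnnDnnD ⇒ nnnnnnD   [D → n]
nnnnnnD ⇒ nnnnnnS   [D → S]
nnnnnnS ⇒ nnnnnne   [S → e]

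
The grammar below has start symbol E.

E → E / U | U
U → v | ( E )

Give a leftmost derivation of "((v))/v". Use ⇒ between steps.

E ⇒ E/U   [E → E / U]
E/U ⇒ U/U   [E → U]
U/U ⇒ (E)/U   [U → ( E )]
(E)/U ⇒ (U)/U   [E → U]
(U)/U ⇒ ((E))/U   [U → ( E )]
((E))/U ⇒ ((U))/U   [E → U]
((U))/U ⇒ ((v))/U   [U → v]
((v))/U ⇒ ((v))/v   [U → v]

E ⇒ E/U ⇒ U/U ⇒ (E)/U ⇒ (U)/U ⇒ ((E))/U ⇒ ((U))/U ⇒ ((v))/U ⇒ ((v))/v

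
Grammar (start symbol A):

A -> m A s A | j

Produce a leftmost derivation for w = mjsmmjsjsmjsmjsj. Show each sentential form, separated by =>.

A=>mAsA=>mjsA=>mjsmAsA=>mjsmmAsAsA=>mjsmmjsAsA=>mjsmmjsjsA=>mjsmmjsjsmAsA=>mjsmmjsjsmjsA=>mjsmmjsjsmjsmAsA=>mjsmmjsjsmjsmjsA=>mjsmmjsjsmjsmjsj

A => mAsA   [A -> m A s A]
mAsA => mjsA   [A -> j]
mjsA => mjsmAsA   [A -> m A s A]
mjsmAsA => mjsmmAsAsA   [A -> m A s A]
mjsmmAsAsA => mjsmmjsAsA   [A -> j]
mjsmmjsAsA => mjsmmjsjsA   [A -> j]
mjsmmjsjsA => mjsmmjsjsmAsA   [A -> m A s A]
mjsmmjsjsmAsA => mjsmmjsjsmjsA   [A -> j]
mjsmmjsjsmjsA => mjsmmjsjsmjsmAsA   [A -> m A s A]
mjsmmjsjsmjsmAsA => mjsmmjsjsmjsmjsA   [A -> j]
mjsmmjsjsmjsmjsA => mjsmmjsjsmjsmjsj   [A -> j]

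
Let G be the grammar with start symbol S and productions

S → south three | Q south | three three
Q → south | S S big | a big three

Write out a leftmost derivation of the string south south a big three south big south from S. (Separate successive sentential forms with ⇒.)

S ⇒ Q south ⇒ S S big south ⇒ Q south S big south ⇒ south south S big south ⇒ south south Q south big south ⇒ south south a big three south big south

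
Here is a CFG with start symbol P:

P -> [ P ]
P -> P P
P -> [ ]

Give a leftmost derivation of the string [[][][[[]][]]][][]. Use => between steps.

P => PP   [P -> P P]
PP => PPP   [P -> P P]
PPP => [P]PP   [P -> [ P ]]
[P]PP => [PP]PP   [P -> P P]
[PP]PP => [[]P]PP   [P -> [ ]]
[[]P]PP => [[]PP]PP   [P -> P P]
[[]PP]PP => [[][]P]PP   [P -> [ ]]
[[][]P]PP => [[][][P]]PP   [P -> [ P ]]
[[][][P]]PP => [[][][PP]]PP   [P -> P P]
[[][][PP]]PP => [[][][[P]P]]PP   [P -> [ P ]]
[[][][[P]P]]PP => [[][][[[]]P]]PP   [P -> [ ]]
[[][][[[]]P]]PP => [[][][[[]][]]]PP   [P -> [ ]]
[[][][[[]][]]]PP => [[][][[[]][]]][]P   [P -> [ ]]
[[][][[[]][]]][]P => [[][][[[]][]]][][]   [P -> [ ]]

P => PP => PPP => [P]PP => [PP]PP => [[]P]PP => [[]PP]PP => [[][]P]PP => [[][][P]]PP => [[][][PP]]PP => [[][][[P]P]]PP => [[][][[[]]P]]PP => [[][][[[]][]]]PP => [[][][[[]][]]][]P => [[][][[[]][]]][][]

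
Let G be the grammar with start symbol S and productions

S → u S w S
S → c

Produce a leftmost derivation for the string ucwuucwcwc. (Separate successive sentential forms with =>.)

S => uSwS   [S → u S w S]
uSwS => ucwS   [S → c]
ucwS => ucwuSwS   [S → u S w S]
ucwuSwS => ucwuuSwSwS   [S → u S w S]
ucwuuSwSwS => ucwuucwSwS   [S → c]
ucwuucwSwS => ucwuucwcwS   [S → c]
ucwuucwcwS => ucwuucwcwc   [S → c]

S=>uSwS=>ucwS=>ucwuSwS=>ucwuuSwSwS=>ucwuucwSwS=>ucwuucwcwS=>ucwuucwcwc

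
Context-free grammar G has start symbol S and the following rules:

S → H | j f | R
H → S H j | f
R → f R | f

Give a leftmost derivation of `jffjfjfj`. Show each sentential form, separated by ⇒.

S ⇒ H   [S → H]
H ⇒ SHj   [H → S H j]
SHj ⇒ HHj   [S → H]
HHj ⇒ SHjHj   [H → S H j]
SHjHj ⇒ HHjHj   [S → H]
HHjHj ⇒ SHjHjHj   [H → S H j]
SHjHjHj ⇒ jfHjHjHj   [S → j f]
jfHjHjHj ⇒ jffjHjHj   [H → f]
jffjHjHj ⇒ jffjfjHj   [H → f]
jffjfjHj ⇒ jffjfjfj   [H → f]

S ⇒ H ⇒ SHj ⇒ HHj ⇒ SHjHj ⇒ HHjHj ⇒ SHjHjHj ⇒ jfHjHjHj ⇒ jffjHjHj ⇒ jffjfjHj ⇒ jffjfjfj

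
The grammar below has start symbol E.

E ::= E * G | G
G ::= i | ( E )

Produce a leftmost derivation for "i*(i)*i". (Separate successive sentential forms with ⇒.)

E ⇒ E*G ⇒ E*G*G ⇒ G*G*G ⇒ i*G*G ⇒ i*(E)*G ⇒ i*(G)*G ⇒ i*(i)*G ⇒ i*(i)*i

E ⇒ E*G   [E ::= E * G]
E*G ⇒ E*G*G   [E ::= E * G]
E*G*G ⇒ G*G*G   [E ::= G]
G*G*G ⇒ i*G*G   [G ::= i]
i*G*G ⇒ i*(E)*G   [G ::= ( E )]
i*(E)*G ⇒ i*(G)*G   [E ::= G]
i*(G)*G ⇒ i*(i)*G   [G ::= i]
i*(i)*G ⇒ i*(i)*i   [G ::= i]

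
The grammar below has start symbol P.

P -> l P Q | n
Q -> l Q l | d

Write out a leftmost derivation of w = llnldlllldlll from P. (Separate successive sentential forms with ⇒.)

P⇒lPQ⇒llPQQ⇒llnQQ⇒llnlQlQ⇒llnldlQ⇒llnldllQl⇒llnldlllQll⇒llnldllllQlll⇒llnldlllldlll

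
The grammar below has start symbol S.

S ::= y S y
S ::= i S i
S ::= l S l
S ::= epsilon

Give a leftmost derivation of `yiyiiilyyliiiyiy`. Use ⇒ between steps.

S ⇒ ySy   [S ::= y S y]
ySy ⇒ yiSiy   [S ::= i S i]
yiSiy ⇒ yiySyiy   [S ::= y S y]
yiySyiy ⇒ yiyiSiyiy   [S ::= i S i]
yiyiSiyiy ⇒ yiyiiSiiyiy   [S ::= i S i]
yiyiiSiiyiy ⇒ yiyiiiSiiiyiy   [S ::= i S i]
yiyiiiSiiiyiy ⇒ yiyiiilSliiiyiy   [S ::= l S l]
yiyiiilSliiiyiy ⇒ yiyiiilySyliiiyiy   [S ::= y S y]
yiyiiilySyliiiyiy ⇒ yiyiiilyyliiiyiy   [S ::= epsilon]

S⇒ySy⇒yiSiy⇒yiySyiy⇒yiyiSiyiy⇒yiyiiSiiyiy⇒yiyiiiSiiiyiy⇒yiyiiilSliiiyiy⇒yiyiiilySyliiiyiy⇒yiyiiilyyliiiyiy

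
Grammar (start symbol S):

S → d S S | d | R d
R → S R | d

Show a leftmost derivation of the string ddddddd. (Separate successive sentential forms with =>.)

S=>Rd=>SRd=>dRd=>dSRd=>dRdRd=>dSRdRd=>dRdRdRd=>dddRdRd=>dddddRd=>ddddddd

S => Rd   [S → R d]
Rd => SRd   [R → S R]
SRd => dRd   [S → d]
dRd => dSRd   [R → S R]
dSRd => dRdRd   [S → R d]
dRdRd => dSRdRd   [R → S R]
dSRdRd => dRdRdRd   [S → R d]
dRdRdRd => dddRdRd   [R → d]
dddRdRd => dddddRd   [R → d]
dddddRd => ddddddd   [R → d]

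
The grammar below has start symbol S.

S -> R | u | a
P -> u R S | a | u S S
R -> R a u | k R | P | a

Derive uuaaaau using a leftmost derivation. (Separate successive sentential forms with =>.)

S=>R=>Rau=>Pau=>uRSau=>uPSau=>uuSSSau=>uuRSSau=>uuaSSau=>uuaaSau=>uuaaaau

S => R   [S -> R]
R => Rau   [R -> R a u]
Rau => Pau   [R -> P]
Pau => uRSau   [P -> u R S]
uRSau => uPSau   [R -> P]
uPSau => uuSSSau   [P -> u S S]
uuSSSau => uuRSSau   [S -> R]
uuRSSau => uuaSSau   [R -> a]
uuaSSau => uuaaSau   [S -> a]
uuaaSau => uuaaaau   [S -> a]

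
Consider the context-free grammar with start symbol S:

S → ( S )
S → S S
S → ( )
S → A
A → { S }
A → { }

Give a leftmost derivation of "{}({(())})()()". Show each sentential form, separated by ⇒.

S⇒SS⇒SSS⇒SSSS⇒ASSS⇒{}SSS⇒{}(S)SS⇒{}(A)SS⇒{}({S})SS⇒{}({(S)})SS⇒{}({(())})SS⇒{}({(())})()S⇒{}({(())})()()

S ⇒ SS   [S → S S]
SS ⇒ SSS   [S → S S]
SSS ⇒ SSSS   [S → S S]
SSSS ⇒ ASSS   [S → A]
ASSS ⇒ {}SSS   [A → { }]
{}SSS ⇒ {}(S)SS   [S → ( S )]
{}(S)SS ⇒ {}(A)SS   [S → A]
{}(A)SS ⇒ {}({S})SS   [A → { S }]
{}({S})SS ⇒ {}({(S)})SS   [S → ( S )]
{}({(S)})SS ⇒ {}({(())})SS   [S → ( )]
{}({(())})SS ⇒ {}({(())})()S   [S → ( )]
{}({(())})()S ⇒ {}({(())})()()   [S → ( )]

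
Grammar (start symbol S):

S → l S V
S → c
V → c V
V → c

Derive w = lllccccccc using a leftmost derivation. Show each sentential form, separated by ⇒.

S ⇒ lSV   [S → l S V]
lSV ⇒ llSVV   [S → l S V]
llSVV ⇒ lllSVVV   [S → l S V]
lllSVVV ⇒ lllcVVV   [S → c]
lllcVVV ⇒ lllccVVV   [V → c V]
lllccVVV ⇒ lllcccVV   [V → c]
lllcccVV ⇒ lllccccVV   [V → c V]
lllccccVV ⇒ lllcccccVV   [V → c V]
lllcccccVV ⇒ lllccccccV   [V → c]
lllccccccV ⇒ lllccccccc   [V → c]

S ⇒ lSV ⇒ llSVV ⇒ lllSVVV ⇒ lllcVVV ⇒ lllccVVV ⇒ lllcccVV ⇒ lllccccVV ⇒ lllcccccVV ⇒ lllccccccV ⇒ lllccccccc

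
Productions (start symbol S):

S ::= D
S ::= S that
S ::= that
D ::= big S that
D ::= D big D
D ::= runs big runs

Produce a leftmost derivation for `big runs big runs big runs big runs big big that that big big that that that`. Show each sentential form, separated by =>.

S => D => big S that => big D that => big D big D that => big D big D big D that => big D big D big D big D that => big runs big runs big D big D big D that => big runs big runs big runs big runs big D big D that => big runs big runs big runs big runs big big S that big D that => big runs big runs big runs big runs big big that that big D that => big runs big runs big runs big runs big big that that big big S that that => big runs big runs big runs big runs big big that that big big that that that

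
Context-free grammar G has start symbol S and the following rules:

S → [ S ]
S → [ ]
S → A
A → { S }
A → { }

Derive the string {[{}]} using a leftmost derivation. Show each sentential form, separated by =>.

S=>A=>{S}=>{[S]}=>{[A]}=>{[{}]}

S => A   [S → A]
A => {S}   [A → { S }]
{S} => {[S]}   [S → [ S ]]
{[S]} => {[A]}   [S → A]
{[A]} => {[{}]}   [A → { }]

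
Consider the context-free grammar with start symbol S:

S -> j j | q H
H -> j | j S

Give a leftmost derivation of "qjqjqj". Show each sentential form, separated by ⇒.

S ⇒ qH   [S -> q H]
qH ⇒ qjS   [H -> j S]
qjS ⇒ qjqH   [S -> q H]
qjqH ⇒ qjqjS   [H -> j S]
qjqjS ⇒ qjqjqH   [S -> q H]
qjqjqH ⇒ qjqjqj   [H -> j]

S ⇒ qH ⇒ qjS ⇒ qjqH ⇒ qjqjS ⇒ qjqjqH ⇒ qjqjqj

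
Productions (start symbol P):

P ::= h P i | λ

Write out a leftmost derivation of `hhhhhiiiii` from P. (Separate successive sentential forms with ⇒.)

P ⇒ hPi ⇒ hhPii ⇒ hhhPiii ⇒ hhhhPiiii ⇒ hhhhhPiiiii ⇒ hhhhhiiiii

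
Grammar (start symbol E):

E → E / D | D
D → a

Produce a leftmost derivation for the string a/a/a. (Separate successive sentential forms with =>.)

E => E/D => E/D/D => D/D/D => a/D/D => a/a/D => a/a/a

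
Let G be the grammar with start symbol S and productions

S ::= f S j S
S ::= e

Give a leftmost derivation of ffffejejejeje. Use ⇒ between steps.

S ⇒ fSjS ⇒ ffSjSjS ⇒ fffSjSjSjS ⇒ ffffSjSjSjSjS ⇒ ffffejSjSjSjS ⇒ ffffejejSjSjS ⇒ ffffejejejSjS ⇒ ffffejejejejS ⇒ ffffejejejeje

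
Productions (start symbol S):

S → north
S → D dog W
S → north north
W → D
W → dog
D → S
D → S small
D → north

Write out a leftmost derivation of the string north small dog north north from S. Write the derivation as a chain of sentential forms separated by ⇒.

S ⇒ D dog W   [S → D dog W]
D dog W ⇒ S small dog W   [D → S small]
S small dog W ⇒ north small dog W   [S → north]
north small dog W ⇒ north small dog D   [W → D]
north small dog D ⇒ north small dog S   [D → S]
north small dog S ⇒ north small dog north north   [S → north north]

S ⇒ D dog W ⇒ S small dog W ⇒ north small dog W ⇒ north small dog D ⇒ north small dog S ⇒ north small dog north north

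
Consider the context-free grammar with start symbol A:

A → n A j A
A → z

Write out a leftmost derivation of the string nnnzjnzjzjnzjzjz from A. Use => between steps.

A => nAjA => nnAjAjA => nnnAjAjAjA => nnnzjAjAjA => nnnzjnAjAjAjA => nnnzjnzjAjAjA => nnnzjnzjzjAjA => nnnzjnzjzjnAjAjA => nnnzjnzjzjnzjAjA => nnnzjnzjzjnzjzjA => nnnzjnzjzjnzjzjz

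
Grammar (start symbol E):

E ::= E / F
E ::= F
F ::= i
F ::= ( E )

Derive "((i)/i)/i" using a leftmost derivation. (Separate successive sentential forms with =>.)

E => E/F => F/F => (E)/F => (E/F)/F => (F/F)/F => ((E)/F)/F => ((F)/F)/F => ((i)/F)/F => ((i)/i)/F => ((i)/i)/i

E => E/F   [E ::= E / F]
E/F => F/F   [E ::= F]
F/F => (E)/F   [F ::= ( E )]
(E)/F => (E/F)/F   [E ::= E / F]
(E/F)/F => (F/F)/F   [E ::= F]
(F/F)/F => ((E)/F)/F   [F ::= ( E )]
((E)/F)/F => ((F)/F)/F   [E ::= F]
((F)/F)/F => ((i)/F)/F   [F ::= i]
((i)/F)/F => ((i)/i)/F   [F ::= i]
((i)/i)/F => ((i)/i)/i   [F ::= i]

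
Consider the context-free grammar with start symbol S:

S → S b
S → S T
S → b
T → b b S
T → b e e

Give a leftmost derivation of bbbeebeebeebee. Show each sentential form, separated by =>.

S => ST => STT => STTT => STTTT => SbTTTT => bbTTTT => bbbeeTTT => bbbeebeeTT => bbbeebeebeeT => bbbeebeebeebee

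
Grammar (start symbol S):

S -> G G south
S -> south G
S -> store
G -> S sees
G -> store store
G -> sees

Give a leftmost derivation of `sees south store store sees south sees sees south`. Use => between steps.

S => G G south   [S -> G G south]
G G south => sees G south   [G -> sees]
sees G south => sees S sees south   [G -> S sees]
sees S sees south => sees south G sees south   [S -> south G]
sees south G sees south => sees south S sees sees south   [G -> S sees]
sees south S sees sees south => sees south G G south sees sees south   [S -> G G south]
sees south G G south sees sees south => sees south store store G south sees sees south   [G -> store store]
sees south store store G south sees sees south => sees south store store sees south sees sees south   [G -> sees]

S => G G south => sees G south => sees S sees south => sees south G sees south => sees south S sees sees south => sees south G G south sees sees south => sees south store store G south sees sees south => sees south store store sees south sees sees south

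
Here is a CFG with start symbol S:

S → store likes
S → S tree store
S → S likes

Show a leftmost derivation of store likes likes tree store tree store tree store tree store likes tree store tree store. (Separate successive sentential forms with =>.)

S => S tree store => S tree store tree store => S likes tree store tree store => S tree store likes tree store tree store => S tree store tree store likes tree store tree store => S tree store tree store tree store likes tree store tree store => S tree store tree store tree store tree store likes tree store tree store => S likes tree store tree store tree store tree store likes tree store tree store => store likes likes tree store tree store tree store tree store likes tree store tree store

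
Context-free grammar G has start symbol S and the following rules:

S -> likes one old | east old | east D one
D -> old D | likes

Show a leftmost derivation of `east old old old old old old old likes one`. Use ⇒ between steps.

S ⇒ east D one ⇒ east old D one ⇒ east old old D one ⇒ east old old old D one ⇒ east old old old old D one ⇒ east old old old old old D one ⇒ east old old old old old old D one ⇒ east old old old old old old old D one ⇒ east old old old old old old old likes one

S ⇒ east D one   [S -> east D one]
east D one ⇒ east old D one   [D -> old D]
east old D one ⇒ east old old D one   [D -> old D]
east old old D one ⇒ east old old old D one   [D -> old D]
east old old old D one ⇒ east old old old old D one   [D -> old D]
east old old old old D one ⇒ east old old old old old D one   [D -> old D]
east old old old old old D one ⇒ east old old old old old old D one   [D -> old D]
east old old old old old old D one ⇒ east old old old old old old old D one   [D -> old D]
east old old old old old old old D one ⇒ east old old old old old old old likes one   [D -> likes]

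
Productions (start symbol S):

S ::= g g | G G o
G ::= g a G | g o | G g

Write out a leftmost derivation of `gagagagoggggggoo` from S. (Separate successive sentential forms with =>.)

S => GGo   [S ::= G G o]
GGo => gaGGo   [G ::= g a G]
gaGGo => gagaGGo   [G ::= g a G]
gagaGGo => gagagaGGo   [G ::= g a G]
gagagaGGo => gagagaGgGo   [G ::= G g]
gagagaGgGo => gagagaGggGo   [G ::= G g]
gagagaGggGo => gagagaGgggGo   [G ::= G g]
gagagaGgggGo => gagagaGggggGo   [G ::= G g]
gagagaGggggGo => gagagaGgggggGo   [G ::= G g]
gagagaGgggggGo => gagagagogggggGo   [G ::= g o]
gagagagogggggGo => gagagagoggggggoo   [G ::= g o]

S=>GGo=>gaGGo=>gagaGGo=>gagagaGGo=>gagagaGgGo=>gagagaGggGo=>gagagaGgggGo=>gagagaGggggGo=>gagagaGgggggGo=>gagagagogggggGo=>gagagagoggggggoo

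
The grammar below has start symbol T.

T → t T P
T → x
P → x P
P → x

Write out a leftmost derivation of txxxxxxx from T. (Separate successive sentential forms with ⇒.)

T ⇒ tTP ⇒ txP ⇒ txxP ⇒ txxxP ⇒ txxxxP ⇒ txxxxxP ⇒ txxxxxxP ⇒ txxxxxxx

T ⇒ tTP   [T → t T P]
tTP ⇒ txP   [T → x]
txP ⇒ txxP   [P → x P]
txxP ⇒ txxxP   [P → x P]
txxxP ⇒ txxxxP   [P → x P]
txxxxP ⇒ txxxxxP   [P → x P]
txxxxxP ⇒ txxxxxxP   [P → x P]
txxxxxxP ⇒ txxxxxxx   [P → x]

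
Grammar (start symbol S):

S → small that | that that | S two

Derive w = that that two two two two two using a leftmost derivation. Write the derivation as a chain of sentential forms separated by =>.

S => S two => S two two => S two two two => S two two two two => S two two two two two => that that two two two two two

S => S two   [S → S two]
S two => S two two   [S → S two]
S two two => S two two two   [S → S two]
S two two two => S two two two two   [S → S two]
S two two two two => S two two two two two   [S → S two]
S two two two two two => that that two two two two two   [S → that that]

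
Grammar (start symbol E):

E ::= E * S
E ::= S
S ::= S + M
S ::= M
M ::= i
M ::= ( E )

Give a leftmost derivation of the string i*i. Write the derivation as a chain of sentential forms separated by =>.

E => E*S   [E ::= E * S]
E*S => S*S   [E ::= S]
S*S => M*S   [S ::= M]
M*S => i*S   [M ::= i]
i*S => i*M   [S ::= M]
i*M => i*i   [M ::= i]

E => E*S => S*S => M*S => i*S => i*M => i*i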